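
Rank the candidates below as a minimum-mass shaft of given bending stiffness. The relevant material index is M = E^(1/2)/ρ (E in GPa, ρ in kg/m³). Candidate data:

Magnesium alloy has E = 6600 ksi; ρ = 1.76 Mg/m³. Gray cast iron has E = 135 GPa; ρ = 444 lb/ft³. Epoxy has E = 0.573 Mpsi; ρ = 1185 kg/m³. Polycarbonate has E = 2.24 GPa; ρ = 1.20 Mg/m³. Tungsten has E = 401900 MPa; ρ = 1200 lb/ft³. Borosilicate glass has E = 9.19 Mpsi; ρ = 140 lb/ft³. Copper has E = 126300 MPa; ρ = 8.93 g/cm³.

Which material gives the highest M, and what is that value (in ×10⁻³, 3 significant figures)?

magnesium alloy, M = 3.83×10⁻³

After converting to SI:
  magnesium alloy: E = 45.51 GPa, ρ = 1760 kg/m³
  gray cast iron: E = 135.0 GPa, ρ = 7112 kg/m³
  epoxy: E = 3.951 GPa, ρ = 1185 kg/m³
  polycarbonate: E = 2.240 GPa, ρ = 1200 kg/m³
  tungsten: E = 401.9 GPa, ρ = 19220 kg/m³
  borosilicate glass: E = 63.36 GPa, ρ = 2243 kg/m³
  copper: E = 126.3 GPa, ρ = 8930 kg/m³
  magnesium alloy: M = 3.83×10⁻³
  borosilicate glass: M = 3.55×10⁻³
  epoxy: M = 1.68×10⁻³
  gray cast iron: M = 1.63×10⁻³
  copper: M = 1.26×10⁻³
  polycarbonate: M = 1.25×10⁻³
  tungsten: M = 1.04×10⁻³
Magnesium alloy ranks first.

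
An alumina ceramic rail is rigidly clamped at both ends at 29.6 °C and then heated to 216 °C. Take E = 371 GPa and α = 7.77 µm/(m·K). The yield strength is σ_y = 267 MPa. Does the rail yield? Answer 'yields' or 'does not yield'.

ΔT = 186.4 K. Constrained thermal stress σ = E·α·ΔT = 371.0×10³ MPa × 7.77×10⁻⁶ × 186.4 = 537 MPa (compressive).
Compare to σ_y = 267 MPa: σ ≥ σ_y, so it yields.

yields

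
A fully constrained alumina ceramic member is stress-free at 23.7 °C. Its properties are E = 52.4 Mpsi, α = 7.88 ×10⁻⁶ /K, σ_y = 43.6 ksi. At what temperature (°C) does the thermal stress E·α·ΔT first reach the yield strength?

129 °C

E = 52.4 Mpsi = 361.3 GPa.
σ_y = 43.6 ksi = 300.6 MPa.
E·α·ΔT = 300.6 MPa ⇒ ΔT = 300.6 / (361.3×10³ × 7.88×10⁻⁶) = 105.6 K.
T = 23.7 + 105.6 = 129.3 °C.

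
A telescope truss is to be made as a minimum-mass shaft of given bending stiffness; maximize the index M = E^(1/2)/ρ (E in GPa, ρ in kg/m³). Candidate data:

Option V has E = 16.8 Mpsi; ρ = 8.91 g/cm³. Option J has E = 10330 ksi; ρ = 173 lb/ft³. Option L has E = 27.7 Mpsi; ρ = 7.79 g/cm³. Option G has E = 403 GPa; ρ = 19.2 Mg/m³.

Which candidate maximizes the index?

After converting to SI:
  option V: E = 115.8 GPa, ρ = 8910 kg/m³
  option J: E = 71.22 GPa, ρ = 2771 kg/m³
  option L: E = 191.0 GPa, ρ = 7790 kg/m³
  option G: E = 403.0 GPa, ρ = 19200 kg/m³
  option J: M = 3.05×10⁻³
  option L: M = 1.77×10⁻³
  option V: M = 1.21×10⁻³
  option G: M = 1.05×10⁻³
The maximum is for option J.

option J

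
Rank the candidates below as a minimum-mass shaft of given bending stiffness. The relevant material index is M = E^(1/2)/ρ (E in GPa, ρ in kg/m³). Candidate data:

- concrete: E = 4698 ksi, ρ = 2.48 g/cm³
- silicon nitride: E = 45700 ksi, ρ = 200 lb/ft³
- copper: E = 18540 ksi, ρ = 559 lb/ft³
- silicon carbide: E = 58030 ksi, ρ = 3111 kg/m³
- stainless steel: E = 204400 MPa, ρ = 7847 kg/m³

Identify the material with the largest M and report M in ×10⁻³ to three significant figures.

Normalizing units and computing the index:
  concrete: E = 32.39 GPa, ρ = 2480 kg/m³
  silicon nitride: E = 315.1 GPa, ρ = 3204 kg/m³
  copper: E = 127.8 GPa, ρ = 8954 kg/m³
  silicon carbide: E = 400.1 GPa, ρ = 3111 kg/m³
  stainless steel: E = 204.4 GPa, ρ = 7847 kg/m³
  silicon carbide: M = 6.43×10⁻³
  silicon nitride: M = 5.54×10⁻³
  concrete: M = 2.29×10⁻³
  stainless steel: M = 1.82×10⁻³
  copper: M = 1.26×10⁻³
Highest index: silicon carbide.

silicon carbide, M = 6.43×10⁻³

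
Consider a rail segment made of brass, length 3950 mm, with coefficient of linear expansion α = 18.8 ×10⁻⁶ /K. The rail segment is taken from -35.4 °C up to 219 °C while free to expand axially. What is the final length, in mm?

3968.9 mm

ΔT = 219 − (-35.4) = 254.4 K.
ΔL = α·L₀·ΔT = 18.8×10⁻⁶ × 3950 mm × 254.4 K = 18.9 mm.
L = L₀ + ΔL = 3950 + 18.9 = 3968.9 mm.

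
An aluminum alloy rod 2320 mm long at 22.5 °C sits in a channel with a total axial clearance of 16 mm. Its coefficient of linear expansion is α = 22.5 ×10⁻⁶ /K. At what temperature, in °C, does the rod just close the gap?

329 °C

α·L₀·ΔT = 16.0 mm ⇒ ΔT = 16.0 / (22.5×10⁻⁶ × 2320.0) = 306.5 K.
T = 22.5 + 306.5 = 329.0 °C.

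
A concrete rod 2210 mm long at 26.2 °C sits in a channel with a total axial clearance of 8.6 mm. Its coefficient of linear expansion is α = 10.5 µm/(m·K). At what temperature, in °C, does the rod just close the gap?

α·L₀·ΔT = 8.6 mm ⇒ ΔT = 8.6 / (10.5×10⁻⁶ × 2210.0) = 370.6 K.
T = 26.2 + 370.6 = 396.8 °C.

397 °C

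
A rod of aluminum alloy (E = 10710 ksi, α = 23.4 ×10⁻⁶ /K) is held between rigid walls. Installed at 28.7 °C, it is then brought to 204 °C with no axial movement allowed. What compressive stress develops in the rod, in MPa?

303 MPa

E = 10710 ksi = 73.84 GPa.
ΔT = 175.3 K. Constrained thermal stress σ = E·α·ΔT = 73.84×10³ MPa × 23.4×10⁻⁶ × 175.3 = 303 MPa (compressive).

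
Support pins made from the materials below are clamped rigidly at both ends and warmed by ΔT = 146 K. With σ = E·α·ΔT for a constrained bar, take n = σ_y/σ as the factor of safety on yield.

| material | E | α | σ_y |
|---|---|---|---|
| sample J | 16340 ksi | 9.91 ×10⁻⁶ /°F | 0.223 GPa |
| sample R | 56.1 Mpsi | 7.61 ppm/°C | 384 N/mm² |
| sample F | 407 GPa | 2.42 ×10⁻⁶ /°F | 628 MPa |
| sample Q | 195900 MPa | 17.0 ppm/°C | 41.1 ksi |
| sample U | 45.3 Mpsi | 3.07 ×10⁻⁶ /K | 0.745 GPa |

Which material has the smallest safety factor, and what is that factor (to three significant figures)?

Converting E to GPa, α to ×10⁻⁶/K, σ_y to MPa, then σ and n for each:
  sample J: E = 112.7, α = 17.8, σ_y = 223.0 → σ = 293 MPa, n = 0.760
  sample R: E = 386.8, α = 7.61, σ_y = 384.0 → σ = 430 MPa, n = 0.894
  sample F: E = 407.0, α = 4.36, σ_y = 628.0 → σ = 259 MPa, n = 2.43
  sample Q: E = 195.9, α = 17.0, σ_y = 283.4 → σ = 486 MPa, n = 0.583
  sample U: E = 312.3, α = 3.07, σ_y = 745.0 → σ = 140 MPa, n = 5.32
Smallest n: sample Q with n = 0.583.

sample Q, n = 0.583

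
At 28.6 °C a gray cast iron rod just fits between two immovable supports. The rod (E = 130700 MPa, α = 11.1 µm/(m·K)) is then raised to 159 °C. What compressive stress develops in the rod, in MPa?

E = 130700 MPa = 130.7 GPa.
ΔT = 130.4 K. Constrained thermal stress σ = E·α·ΔT = 130.7×10³ MPa × 11.1×10⁻⁶ × 130.4 = 189 MPa (compressive).

189 MPa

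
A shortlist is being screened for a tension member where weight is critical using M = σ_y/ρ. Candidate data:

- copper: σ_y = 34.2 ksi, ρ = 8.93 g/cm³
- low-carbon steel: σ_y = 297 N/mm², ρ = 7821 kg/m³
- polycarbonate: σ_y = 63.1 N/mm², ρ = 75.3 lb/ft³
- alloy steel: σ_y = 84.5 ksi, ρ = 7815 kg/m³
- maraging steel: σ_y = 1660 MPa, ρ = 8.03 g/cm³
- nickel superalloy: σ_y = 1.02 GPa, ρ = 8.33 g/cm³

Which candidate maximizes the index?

maraging steel

Convert each candidate to consistent units, then evaluate M:
  copper: σ_y = 235.8 MPa, ρ = 8930 kg/m³
  low-carbon steel: σ_y = 297.0 MPa, ρ = 7821 kg/m³
  polycarbonate: σ_y = 63.10 MPa, ρ = 1206 kg/m³
  alloy steel: σ_y = 582.6 MPa, ρ = 7815 kg/m³
  maraging steel: σ_y = 1660 MPa, ρ = 8030 kg/m³
  nickel superalloy: σ_y = 1020 MPa, ρ = 8330 kg/m³
  maraging steel: M = 207 kN·m/kg
  nickel superalloy: M = 122 kN·m/kg
  alloy steel: M = 74.5 kN·m/kg
  polycarbonate: M = 52.3 kN·m/kg
  low-carbon steel: M = 38.0 kN·m/kg
  copper: M = 26.4 kN·m/kg
Highest index: maraging steel.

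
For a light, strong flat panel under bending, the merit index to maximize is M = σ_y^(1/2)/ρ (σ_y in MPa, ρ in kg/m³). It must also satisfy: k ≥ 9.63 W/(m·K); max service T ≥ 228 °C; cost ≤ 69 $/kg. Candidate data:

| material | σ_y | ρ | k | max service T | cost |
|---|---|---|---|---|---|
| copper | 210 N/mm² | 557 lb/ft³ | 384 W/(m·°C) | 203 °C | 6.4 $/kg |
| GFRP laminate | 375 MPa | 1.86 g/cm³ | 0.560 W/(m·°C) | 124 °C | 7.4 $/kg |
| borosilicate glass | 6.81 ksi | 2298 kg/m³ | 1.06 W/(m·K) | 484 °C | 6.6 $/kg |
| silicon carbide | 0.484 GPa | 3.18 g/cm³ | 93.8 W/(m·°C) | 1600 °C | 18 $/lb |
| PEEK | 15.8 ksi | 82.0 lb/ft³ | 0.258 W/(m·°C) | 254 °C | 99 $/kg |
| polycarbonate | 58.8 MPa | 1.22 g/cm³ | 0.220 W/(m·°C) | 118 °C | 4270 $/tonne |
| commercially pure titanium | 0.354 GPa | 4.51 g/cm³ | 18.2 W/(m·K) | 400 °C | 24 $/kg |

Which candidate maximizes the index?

Screen on constraints: k ≥ 9.63 W/(m·K); max service T ≥ 228 °C; cost ≤ 69 $/kg. Survivors: silicon carbide, commercially pure titanium.
After converting to SI:
  silicon carbide: σ_y = 484.0 MPa, ρ = 3180 kg/m³
  commercially pure titanium: σ_y = 354.0 MPa, ρ = 4510 kg/m³
  silicon carbide: M = 6.92×10⁻³
  commercially pure titanium: M = 4.17×10⁻³
Silicon carbide has the largest M.

silicon carbide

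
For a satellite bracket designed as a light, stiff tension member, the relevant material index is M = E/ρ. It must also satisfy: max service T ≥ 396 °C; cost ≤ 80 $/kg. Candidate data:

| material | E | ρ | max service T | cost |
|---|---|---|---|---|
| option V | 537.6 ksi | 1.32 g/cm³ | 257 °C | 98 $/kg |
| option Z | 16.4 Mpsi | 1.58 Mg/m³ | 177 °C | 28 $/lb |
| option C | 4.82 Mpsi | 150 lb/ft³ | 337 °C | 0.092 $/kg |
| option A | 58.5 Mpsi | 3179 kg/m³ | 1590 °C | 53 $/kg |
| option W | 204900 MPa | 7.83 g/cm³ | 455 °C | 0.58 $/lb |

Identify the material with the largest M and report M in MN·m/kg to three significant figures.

Screen on constraints: max service T ≥ 396 °C; cost ≤ 80 $/kg. Survivors: option A, option W.
Normalizing units and computing the index:
  option A: E = 403.3 GPa, ρ = 3179 kg/m³
  option W: E = 204.9 GPa, ρ = 7830 kg/m³
  option A: M = 127 MN·m/kg
  option W: M = 26.2 MN·m/kg
Option A ranks first.

option A, M = 127 MN·m/kg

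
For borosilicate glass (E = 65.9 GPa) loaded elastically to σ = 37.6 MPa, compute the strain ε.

ε = σ/E = 37.6 / 65900 = 5.71×10⁻⁴.

5.71×10⁻⁴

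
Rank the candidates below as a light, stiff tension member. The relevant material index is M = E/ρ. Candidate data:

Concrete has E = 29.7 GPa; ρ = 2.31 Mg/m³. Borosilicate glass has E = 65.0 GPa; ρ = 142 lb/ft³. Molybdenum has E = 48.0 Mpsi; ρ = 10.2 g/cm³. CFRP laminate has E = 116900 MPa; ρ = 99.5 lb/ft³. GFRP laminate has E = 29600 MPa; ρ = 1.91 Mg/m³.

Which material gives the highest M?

Convert each candidate to consistent units, then evaluate M:
  concrete: E = 29.70 GPa, ρ = 2310 kg/m³
  borosilicate glass: E = 65.00 GPa, ρ = 2275 kg/m³
  molybdenum: E = 330.9 GPa, ρ = 10200 kg/m³
  CFRP laminate: E = 116.9 GPa, ρ = 1594 kg/m³
  GFRP laminate: E = 29.60 GPa, ρ = 1910 kg/m³
  CFRP laminate: M = 73.3 MN·m/kg
  molybdenum: M = 32.4 MN·m/kg
  borosilicate glass: M = 28.6 MN·m/kg
  GFRP laminate: M = 15.5 MN·m/kg
  concrete: M = 12.9 MN·m/kg
Highest index: CFRP laminate.

CFRP laminate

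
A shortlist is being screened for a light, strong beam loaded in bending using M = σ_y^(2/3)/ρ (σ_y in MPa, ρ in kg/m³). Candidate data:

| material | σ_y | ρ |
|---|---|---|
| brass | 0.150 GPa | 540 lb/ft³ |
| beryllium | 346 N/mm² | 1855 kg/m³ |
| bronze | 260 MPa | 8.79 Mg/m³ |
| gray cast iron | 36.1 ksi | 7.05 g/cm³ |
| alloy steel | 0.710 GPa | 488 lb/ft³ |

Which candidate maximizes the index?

beryllium

Putting every candidate on a common basis:
  brass: σ_y = 150.0 MPa, ρ = 8650 kg/m³
  beryllium: σ_y = 346.0 MPa, ρ = 1855 kg/m³
  bronze: σ_y = 260.0 MPa, ρ = 8790 kg/m³
  gray cast iron: σ_y = 248.9 MPa, ρ = 7050 kg/m³
  alloy steel: σ_y = 710.0 MPa, ρ = 7817 kg/m³
  beryllium: M = 26.6×10⁻³
  alloy steel: M = 10.2×10⁻³
  gray cast iron: M = 5.61×10⁻³
  bronze: M = 4.63×10⁻³
  brass: M = 3.26×10⁻³
Highest index: beryllium.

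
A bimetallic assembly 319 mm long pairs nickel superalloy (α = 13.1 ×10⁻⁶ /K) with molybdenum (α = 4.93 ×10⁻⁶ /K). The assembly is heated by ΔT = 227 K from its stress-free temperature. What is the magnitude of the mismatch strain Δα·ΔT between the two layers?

Δα = |13.1 − 4.93|×10⁻⁶/K = 8.17×10⁻⁶/K.
Mismatch strain = Δα·ΔT = 8.17×10⁻⁶ × 227.0 = 1.85×10⁻³.

1.85×10⁻³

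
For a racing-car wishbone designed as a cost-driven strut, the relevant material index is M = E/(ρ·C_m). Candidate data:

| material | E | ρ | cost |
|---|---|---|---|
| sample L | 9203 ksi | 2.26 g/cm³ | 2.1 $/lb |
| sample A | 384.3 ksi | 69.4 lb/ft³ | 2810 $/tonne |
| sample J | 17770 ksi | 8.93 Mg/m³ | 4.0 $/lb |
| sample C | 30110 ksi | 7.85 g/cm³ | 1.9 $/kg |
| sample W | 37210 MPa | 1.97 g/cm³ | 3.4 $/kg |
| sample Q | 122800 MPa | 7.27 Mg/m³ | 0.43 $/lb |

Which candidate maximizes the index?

sample Q

Normalizing units and computing the index:
  sample L: E = 63.45 GPa, ρ = 2260 kg/m³, cost = 4.630 $/kg
  sample A: E = 2.650 GPa, ρ = 1112 kg/m³, cost = 2.810 $/kg
  sample J: E = 122.5 GPa, ρ = 8930 kg/m³, cost = 8.818 $/kg
  sample C: E = 207.6 GPa, ρ = 7850 kg/m³, cost = 1.900 $/kg
  sample W: E = 37.21 GPa, ρ = 1970 kg/m³, cost = 3.400 $/kg
  sample Q: E = 122.8 GPa, ρ = 7270 kg/m³, cost = 0.9480 $/kg
  sample Q: M = 17.8 MN·m per $
  sample C: M = 13.9 MN·m per $
  sample L: M = 6.06 MN·m per $
  sample W: M = 5.56 MN·m per $
  sample J: M = 1.56 MN·m per $
  sample A: M = 0.848 MN·m per $
Sample Q ranks first.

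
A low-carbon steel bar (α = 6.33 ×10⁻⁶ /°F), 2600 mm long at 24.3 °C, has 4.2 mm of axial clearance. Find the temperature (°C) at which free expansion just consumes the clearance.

α = 6.33×10⁻⁶/°F × 9/5 = 11.4×10⁻⁶/K.
α·L₀·ΔT = 4.2 mm ⇒ ΔT = 4.2 / (11.4×10⁻⁶ × 2600.0) = 141.8 K.
T = 24.3 + 141.8 = 166.1 °C.

166 °C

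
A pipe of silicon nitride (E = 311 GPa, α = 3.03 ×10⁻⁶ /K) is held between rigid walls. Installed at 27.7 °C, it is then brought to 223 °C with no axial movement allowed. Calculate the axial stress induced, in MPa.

184 MPa

ΔT = 195.3 K. Constrained thermal stress σ = E·α·ΔT = 311.0×10³ MPa × 3.03×10⁻⁶ × 195.3 = 184 MPa (compressive).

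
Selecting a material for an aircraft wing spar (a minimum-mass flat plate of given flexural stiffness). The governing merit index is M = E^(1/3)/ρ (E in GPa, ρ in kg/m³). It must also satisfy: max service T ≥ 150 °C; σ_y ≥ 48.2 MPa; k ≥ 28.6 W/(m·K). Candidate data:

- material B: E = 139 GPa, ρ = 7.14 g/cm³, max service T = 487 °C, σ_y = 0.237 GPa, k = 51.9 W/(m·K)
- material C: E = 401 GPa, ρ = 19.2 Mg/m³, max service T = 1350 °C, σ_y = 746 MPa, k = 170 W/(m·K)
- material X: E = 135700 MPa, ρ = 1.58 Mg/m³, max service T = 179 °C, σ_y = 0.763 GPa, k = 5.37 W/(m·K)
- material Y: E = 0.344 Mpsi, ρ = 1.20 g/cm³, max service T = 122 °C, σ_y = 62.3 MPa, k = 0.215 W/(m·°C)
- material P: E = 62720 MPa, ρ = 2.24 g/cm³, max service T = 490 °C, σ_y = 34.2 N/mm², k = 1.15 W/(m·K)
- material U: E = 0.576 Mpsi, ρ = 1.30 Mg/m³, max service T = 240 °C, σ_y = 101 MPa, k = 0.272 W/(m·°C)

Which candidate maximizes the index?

Screen on constraints: max service T ≥ 150 °C; σ_y ≥ 48.2 MPa; k ≥ 28.6 W/(m·K). Survivors: material B, material C.
Putting every candidate on a common basis:
  material B: E = 139.0 GPa, ρ = 7140 kg/m³
  material C: E = 401.0 GPa, ρ = 19200 kg/m³
  material B: M = 0.726×10⁻³
  material C: M = 0.384×10⁻³
Material B has the largest M.

material B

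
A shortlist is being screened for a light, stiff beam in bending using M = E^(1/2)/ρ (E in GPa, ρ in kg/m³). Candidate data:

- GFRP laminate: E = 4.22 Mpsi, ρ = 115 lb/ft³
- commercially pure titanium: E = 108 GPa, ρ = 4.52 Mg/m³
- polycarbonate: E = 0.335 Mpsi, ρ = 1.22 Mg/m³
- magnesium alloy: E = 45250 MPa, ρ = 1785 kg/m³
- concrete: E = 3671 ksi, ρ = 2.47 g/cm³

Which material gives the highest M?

magnesium alloy

In SI units:
  GFRP laminate: E = 29.10 GPa, ρ = 1842 kg/m³
  commercially pure titanium: E = 108.0 GPa, ρ = 4520 kg/m³
  polycarbonate: E = 2.310 GPa, ρ = 1220 kg/m³
  magnesium alloy: E = 45.25 GPa, ρ = 1785 kg/m³
  concrete: E = 25.31 GPa, ρ = 2470 kg/m³
  magnesium alloy: M = 3.77×10⁻³
  GFRP laminate: M = 2.93×10⁻³
  commercially pure titanium: M = 2.30×10⁻³
  concrete: M = 2.04×10⁻³
  polycarbonate: M = 1.25×10⁻³
Highest index: magnesium alloy.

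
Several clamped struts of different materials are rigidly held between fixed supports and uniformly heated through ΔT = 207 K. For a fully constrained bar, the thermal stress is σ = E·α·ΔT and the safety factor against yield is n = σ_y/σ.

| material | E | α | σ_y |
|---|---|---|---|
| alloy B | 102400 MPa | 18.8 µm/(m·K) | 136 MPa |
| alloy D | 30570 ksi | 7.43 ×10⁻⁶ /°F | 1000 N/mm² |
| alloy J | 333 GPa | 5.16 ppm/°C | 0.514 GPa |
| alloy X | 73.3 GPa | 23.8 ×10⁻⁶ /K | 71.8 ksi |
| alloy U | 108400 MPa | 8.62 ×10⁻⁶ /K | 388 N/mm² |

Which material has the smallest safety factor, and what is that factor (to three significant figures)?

Per material, after unit conversion:
  alloy B: E = 102.4, α = 18.8, σ_y = 136.0 → σ = 398 MPa, n = 0.341
  alloy D: E = 210.8, α = 13.4, σ_y = 1000 → σ = 584 MPa, n = 1.71
  alloy J: E = 333.0, α = 5.16, σ_y = 514.0 → σ = 356 MPa, n = 1.45
  alloy X: E = 73.30, α = 23.8, σ_y = 495.0 → σ = 361 MPa, n = 1.37
  alloy U: E = 108.4, α = 8.62, σ_y = 388.0 → σ = 193 MPa, n = 2.01
The minimum is alloy B at n = 0.341.

alloy B, n = 0.341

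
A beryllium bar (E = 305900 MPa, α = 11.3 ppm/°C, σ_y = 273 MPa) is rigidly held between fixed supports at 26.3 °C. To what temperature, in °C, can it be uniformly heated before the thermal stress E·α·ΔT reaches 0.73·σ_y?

E = 305900 MPa = 305.9 GPa.
E·α·ΔT = 199.3 MPa ⇒ ΔT = 199.3 / (305.9×10³ × 11.3×10⁻⁶) = 57.65 K.
T = 26.3 + 57.65 = 83.95 °C.

84.0 °C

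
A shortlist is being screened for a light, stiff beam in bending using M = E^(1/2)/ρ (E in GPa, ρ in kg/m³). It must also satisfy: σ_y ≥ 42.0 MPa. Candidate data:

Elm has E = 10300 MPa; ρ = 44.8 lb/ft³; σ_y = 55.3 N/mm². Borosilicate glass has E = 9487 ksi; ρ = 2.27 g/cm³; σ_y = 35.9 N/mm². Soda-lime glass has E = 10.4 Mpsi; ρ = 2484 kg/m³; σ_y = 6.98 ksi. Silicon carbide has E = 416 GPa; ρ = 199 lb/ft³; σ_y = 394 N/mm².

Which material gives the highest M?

silicon carbide

Screen on constraints: σ_y ≥ 42.0 MPa. Survivors: elm, soda-lime glass, silicon carbide.
Convert each candidate to consistent units, then evaluate M:
  elm: E = 10.30 GPa, ρ = 717.6 kg/m³
  soda-lime glass: E = 71.71 GPa, ρ = 2484 kg/m³
  silicon carbide: E = 416.0 GPa, ρ = 3188 kg/m³
  silicon carbide: M = 6.40×10⁻³
  elm: M = 4.47×10⁻³
  soda-lime glass: M = 3.41×10⁻³
Highest index: silicon carbide.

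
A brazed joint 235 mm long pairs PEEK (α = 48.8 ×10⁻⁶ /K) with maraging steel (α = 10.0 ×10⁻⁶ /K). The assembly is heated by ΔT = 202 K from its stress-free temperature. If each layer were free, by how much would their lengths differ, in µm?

Δα = |48.8 − 10.0|×10⁻⁶/K = 38.8×10⁻⁶/K.
ΔL_mismatch = Δα·L·ΔT = 38.8×10⁻⁶ × 235.0 mm × 202.0 K = 1840 µm.

1840 µm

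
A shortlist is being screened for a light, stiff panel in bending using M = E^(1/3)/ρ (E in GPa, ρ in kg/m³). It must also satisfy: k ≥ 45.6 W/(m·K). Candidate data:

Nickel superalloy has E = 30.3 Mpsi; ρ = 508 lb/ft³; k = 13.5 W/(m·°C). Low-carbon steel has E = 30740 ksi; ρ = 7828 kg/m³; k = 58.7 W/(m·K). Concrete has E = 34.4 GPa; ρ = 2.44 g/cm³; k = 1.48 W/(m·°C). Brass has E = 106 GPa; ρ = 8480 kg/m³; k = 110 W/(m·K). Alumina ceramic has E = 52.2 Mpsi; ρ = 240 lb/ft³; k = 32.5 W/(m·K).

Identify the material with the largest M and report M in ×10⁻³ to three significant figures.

low-carbon steel, M = 0.762×10⁻³

Screen on constraints: k ≥ 45.6 W/(m·K). Survivors: low-carbon steel, brass.
In SI units:
  low-carbon steel: E = 211.9 GPa, ρ = 7828 kg/m³
  brass: E = 106.0 GPa, ρ = 8480 kg/m³
  low-carbon steel: M = 0.762×10⁻³
  brass: M = 0.558×10⁻³
Highest index: low-carbon steel.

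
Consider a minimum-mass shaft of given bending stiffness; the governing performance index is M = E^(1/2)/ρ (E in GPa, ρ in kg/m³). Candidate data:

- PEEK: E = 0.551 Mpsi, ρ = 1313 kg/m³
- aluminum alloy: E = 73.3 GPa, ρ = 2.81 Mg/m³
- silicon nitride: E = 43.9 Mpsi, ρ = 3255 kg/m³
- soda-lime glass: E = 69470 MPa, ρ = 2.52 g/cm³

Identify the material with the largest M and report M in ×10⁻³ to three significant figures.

silicon nitride, M = 5.34×10⁻³

Putting every candidate on a common basis:
  PEEK: E = 3.799 GPa, ρ = 1313 kg/m³
  aluminum alloy: E = 73.30 GPa, ρ = 2810 kg/m³
  silicon nitride: E = 302.7 GPa, ρ = 3255 kg/m³
  soda-lime glass: E = 69.47 GPa, ρ = 2520 kg/m³
  silicon nitride: M = 5.34×10⁻³
  soda-lime glass: M = 3.31×10⁻³
  aluminum alloy: M = 3.05×10⁻³
  PEEK: M = 1.48×10⁻³
Silicon nitride has the largest M.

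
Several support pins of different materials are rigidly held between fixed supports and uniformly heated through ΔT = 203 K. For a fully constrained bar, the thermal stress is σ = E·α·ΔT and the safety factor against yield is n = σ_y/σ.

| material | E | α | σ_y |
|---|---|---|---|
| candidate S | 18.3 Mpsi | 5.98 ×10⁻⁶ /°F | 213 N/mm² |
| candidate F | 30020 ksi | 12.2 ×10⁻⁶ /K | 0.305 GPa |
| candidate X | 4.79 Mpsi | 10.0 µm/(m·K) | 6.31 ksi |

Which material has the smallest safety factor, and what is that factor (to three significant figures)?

candidate F, n = 0.595

Per material, after unit conversion:
  candidate S: E = 126.2, α = 10.8, σ_y = 213.0 → σ = 276 MPa, n = 0.773
  candidate F: E = 207.0, α = 12.2, σ_y = 305.0 → σ = 513 MPa, n = 0.595
  candidate X: E = 33.03, α = 10.0, σ_y = 43.51 → σ = 67.0 MPa, n = 0.649
Candidate F has the lowest safety factor, n = 0.595.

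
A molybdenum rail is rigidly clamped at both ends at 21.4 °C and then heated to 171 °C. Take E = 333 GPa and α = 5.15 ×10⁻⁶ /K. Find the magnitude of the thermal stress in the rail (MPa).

257 MPa

ΔT = 149.6 K. Constrained thermal stress σ = E·α·ΔT = 333.0×10³ MPa × 5.15×10⁻⁶ × 149.6 = 257 MPa (compressive).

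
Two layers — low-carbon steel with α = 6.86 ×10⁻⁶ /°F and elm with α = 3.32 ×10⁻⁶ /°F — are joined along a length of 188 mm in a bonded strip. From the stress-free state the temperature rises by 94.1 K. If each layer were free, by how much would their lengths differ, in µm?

113 µm

low-carbon steel: α = 6.86×10⁻⁶/°F × 9/5 = 12.3×10⁻⁶/K.
elm: α = 3.32×10⁻⁶/°F × 9/5 = 5.98×10⁻⁶/K.
Δα = |12.3 − 5.98|×10⁻⁶/K = 6.37×10⁻⁶/K.
ΔL_mismatch = Δα·L·ΔT = 6.37×10⁻⁶ × 188.0 mm × 94.1 K = 113 µm.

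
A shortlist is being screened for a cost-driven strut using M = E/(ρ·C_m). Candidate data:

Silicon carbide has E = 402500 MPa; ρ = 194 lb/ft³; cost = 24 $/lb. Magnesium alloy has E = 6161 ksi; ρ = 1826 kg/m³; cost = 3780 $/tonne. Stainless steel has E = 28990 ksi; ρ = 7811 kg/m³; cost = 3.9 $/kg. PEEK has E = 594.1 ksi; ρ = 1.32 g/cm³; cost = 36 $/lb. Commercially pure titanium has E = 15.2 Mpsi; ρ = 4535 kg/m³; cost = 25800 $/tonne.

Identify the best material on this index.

Putting every candidate on a common basis:
  silicon carbide: E = 402.5 GPa, ρ = 3108 kg/m³, cost = 52.91 $/kg
  magnesium alloy: E = 42.48 GPa, ρ = 1826 kg/m³, cost = 3.780 $/kg
  stainless steel: E = 199.9 GPa, ρ = 7811 kg/m³, cost = 3.900 $/kg
  PEEK: E = 4.096 GPa, ρ = 1320 kg/m³, cost = 79.37 $/kg
  commercially pure titanium: E = 104.8 GPa, ρ = 4535 kg/m³, cost = 25.80 $/kg
  stainless steel: M = 6.56 MN·m per $
  magnesium alloy: M = 6.15 MN·m per $
  silicon carbide: M = 2.45 MN·m per $
  commercially pure titanium: M = 0.896 MN·m per $
  PEEK: M = 0.0391 MN·m per $
Stainless steel ranks first.

stainless steel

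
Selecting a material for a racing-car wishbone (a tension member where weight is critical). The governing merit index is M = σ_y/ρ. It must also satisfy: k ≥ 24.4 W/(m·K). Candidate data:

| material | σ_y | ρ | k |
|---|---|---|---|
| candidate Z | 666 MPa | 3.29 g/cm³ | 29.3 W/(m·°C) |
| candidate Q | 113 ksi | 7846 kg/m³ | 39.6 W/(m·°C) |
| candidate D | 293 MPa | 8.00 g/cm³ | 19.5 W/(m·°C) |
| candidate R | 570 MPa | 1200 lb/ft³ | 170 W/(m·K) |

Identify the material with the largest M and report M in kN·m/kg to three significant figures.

Screen on constraints: k ≥ 24.4 W/(m·K). Survivors: candidate Z, candidate Q, candidate R.
After converting to SI:
  candidate Z: σ_y = 666.0 MPa, ρ = 3290 kg/m³
  candidate Q: σ_y = 779.1 MPa, ρ = 7846 kg/m³
  candidate R: σ_y = 570.0 MPa, ρ = 19220 kg/m³
  candidate Z: M = 202 kN·m/kg
  candidate Q: M = 99.3 kN·m/kg
  candidate R: M = 29.7 kN·m/kg
Candidate Z ranks first.

candidate Z, M = 202 kN·m/kg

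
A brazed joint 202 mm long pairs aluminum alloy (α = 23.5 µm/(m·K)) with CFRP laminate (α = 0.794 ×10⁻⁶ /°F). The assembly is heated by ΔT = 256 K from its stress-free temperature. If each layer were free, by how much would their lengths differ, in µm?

CFRP laminate: α = 0.794×10⁻⁶/°F × 9/5 = 1.43×10⁻⁶/K.
Δα = |23.5 − 1.43|×10⁻⁶/K = 22.1×10⁻⁶/K.
ΔL_mismatch = Δα·L·ΔT = 22.1×10⁻⁶ × 202.0 mm × 256.0 K = 1140 µm.

1140 µm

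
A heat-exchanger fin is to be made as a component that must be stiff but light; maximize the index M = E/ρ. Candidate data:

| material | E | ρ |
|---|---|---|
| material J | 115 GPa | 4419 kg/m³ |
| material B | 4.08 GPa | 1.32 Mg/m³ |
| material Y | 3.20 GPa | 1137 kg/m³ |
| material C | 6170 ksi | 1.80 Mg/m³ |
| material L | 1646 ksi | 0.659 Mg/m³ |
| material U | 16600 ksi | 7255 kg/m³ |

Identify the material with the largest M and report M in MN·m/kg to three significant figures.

Putting every candidate on a common basis:
  material J: E = 115.0 GPa, ρ = 4419 kg/m³
  material B: E = 4.080 GPa, ρ = 1320 kg/m³
  material Y: E = 3.200 GPa, ρ = 1137 kg/m³
  material C: E = 42.54 GPa, ρ = 1800 kg/m³
  material L: E = 11.35 GPa, ρ = 659.0 kg/m³
  material U: E = 114.5 GPa, ρ = 7255 kg/m³
  material J: M = 26.0 MN·m/kg
  material C: M = 23.6 MN·m/kg
  material L: M = 17.2 MN·m/kg
  material U: M = 15.8 MN·m/kg
  material B: M = 3.09 MN·m/kg
  material Y: M = 2.81 MN·m/kg
The maximum is for material J.

material J, M = 26.0 MN·m/kg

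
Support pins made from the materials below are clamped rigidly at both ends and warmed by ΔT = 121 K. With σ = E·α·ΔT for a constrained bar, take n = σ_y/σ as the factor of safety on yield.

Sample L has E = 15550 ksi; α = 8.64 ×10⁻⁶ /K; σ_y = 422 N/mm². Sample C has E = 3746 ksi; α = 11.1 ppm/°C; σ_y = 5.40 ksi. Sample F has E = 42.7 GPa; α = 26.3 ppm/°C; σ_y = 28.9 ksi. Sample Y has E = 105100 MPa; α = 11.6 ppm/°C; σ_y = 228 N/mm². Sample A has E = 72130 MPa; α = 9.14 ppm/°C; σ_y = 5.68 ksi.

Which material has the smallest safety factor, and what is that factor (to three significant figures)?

Converting E to GPa, α to ×10⁻⁶/K, σ_y to MPa, then σ and n for each:
  sample L: E = 107.2, α = 8.64, σ_y = 422.0 → σ = 112 MPa, n = 3.76
  sample C: E = 25.83, α = 11.1, σ_y = 37.23 → σ = 34.7 MPa, n = 1.07
  sample F: E = 42.70, α = 26.3, σ_y = 199.3 → σ = 136 MPa, n = 1.47
  sample Y: E = 105.1, α = 11.6, σ_y = 228.0 → σ = 148 MPa, n = 1.55
  sample A: E = 72.13, α = 9.14, σ_y = 39.16 → σ = 79.8 MPa, n = 0.491
Smallest n: sample A with n = 0.491.

sample A, n = 0.491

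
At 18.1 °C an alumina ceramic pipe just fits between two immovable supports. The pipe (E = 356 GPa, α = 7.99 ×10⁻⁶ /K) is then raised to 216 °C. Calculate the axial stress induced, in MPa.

ΔT = 197.9 K. Constrained thermal stress σ = E·α·ΔT = 356.0×10³ MPa × 7.99×10⁻⁶ × 197.9 = 563 MPa (compressive).

563 MPa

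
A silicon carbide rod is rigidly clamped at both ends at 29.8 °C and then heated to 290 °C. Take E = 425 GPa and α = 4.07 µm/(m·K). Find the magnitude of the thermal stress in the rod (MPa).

ΔT = 260.2 K. Constrained thermal stress σ = E·α·ΔT = 425.0×10³ MPa × 4.07×10⁻⁶ × 260.2 = 450 MPa (compressive).

450 MPa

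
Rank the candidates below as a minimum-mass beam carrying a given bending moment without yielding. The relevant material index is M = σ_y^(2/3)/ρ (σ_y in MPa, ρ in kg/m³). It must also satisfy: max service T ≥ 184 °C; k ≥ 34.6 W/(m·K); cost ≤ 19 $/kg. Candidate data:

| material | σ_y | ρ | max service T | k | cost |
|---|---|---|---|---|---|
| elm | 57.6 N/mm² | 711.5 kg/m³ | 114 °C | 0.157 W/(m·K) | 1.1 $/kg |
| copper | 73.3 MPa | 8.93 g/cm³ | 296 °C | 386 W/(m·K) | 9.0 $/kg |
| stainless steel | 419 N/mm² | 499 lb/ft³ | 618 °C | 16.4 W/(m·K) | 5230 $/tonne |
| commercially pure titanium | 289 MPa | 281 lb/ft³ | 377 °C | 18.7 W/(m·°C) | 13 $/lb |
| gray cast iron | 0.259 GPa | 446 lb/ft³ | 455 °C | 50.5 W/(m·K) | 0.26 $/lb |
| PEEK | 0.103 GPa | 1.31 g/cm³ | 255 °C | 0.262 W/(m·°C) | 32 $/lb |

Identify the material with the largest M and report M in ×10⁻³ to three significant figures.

gray cast iron, M = 5.69×10⁻³

Screen on constraints: max service T ≥ 184 °C; k ≥ 34.6 W/(m·K); cost ≤ 19 $/kg. Survivors: copper, gray cast iron.
Normalizing units and computing the index:
  copper: σ_y = 73.30 MPa, ρ = 8930 kg/m³
  gray cast iron: σ_y = 259.0 MPa, ρ = 7144 kg/m³
  gray cast iron: M = 5.69×10⁻³
  copper: M = 1.96×10⁻³
Gray cast iron has the largest M.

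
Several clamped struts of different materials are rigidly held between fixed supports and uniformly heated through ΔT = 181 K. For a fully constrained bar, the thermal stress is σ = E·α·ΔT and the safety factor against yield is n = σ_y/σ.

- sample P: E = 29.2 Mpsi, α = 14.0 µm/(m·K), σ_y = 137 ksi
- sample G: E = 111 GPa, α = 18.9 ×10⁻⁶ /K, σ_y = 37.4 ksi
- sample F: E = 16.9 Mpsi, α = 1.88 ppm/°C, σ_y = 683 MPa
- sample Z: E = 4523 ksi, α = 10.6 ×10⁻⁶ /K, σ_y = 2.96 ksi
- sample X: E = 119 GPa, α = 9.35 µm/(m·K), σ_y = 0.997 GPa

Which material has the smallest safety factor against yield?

sample Z

Converting E to GPa, α to ×10⁻⁶/K, σ_y to MPa, then σ and n for each:
  sample P: E = 201.3, α = 14.0, σ_y = 944.6 → σ = 510 MPa, n = 1.85
  sample G: E = 111.0, α = 18.9, σ_y = 257.9 → σ = 380 MPa, n = 0.679
  sample F: E = 116.5, α = 1.88, σ_y = 683.0 → σ = 39.6 MPa, n = 17.2
  sample Z: E = 31.18, α = 10.6, σ_y = 20.41 → σ = 59.8 MPa, n = 0.341
  sample X: E = 119.0, α = 9.35, σ_y = 997.0 → σ = 201 MPa, n = 4.95
Sample Z has the lowest safety factor, n = 0.341.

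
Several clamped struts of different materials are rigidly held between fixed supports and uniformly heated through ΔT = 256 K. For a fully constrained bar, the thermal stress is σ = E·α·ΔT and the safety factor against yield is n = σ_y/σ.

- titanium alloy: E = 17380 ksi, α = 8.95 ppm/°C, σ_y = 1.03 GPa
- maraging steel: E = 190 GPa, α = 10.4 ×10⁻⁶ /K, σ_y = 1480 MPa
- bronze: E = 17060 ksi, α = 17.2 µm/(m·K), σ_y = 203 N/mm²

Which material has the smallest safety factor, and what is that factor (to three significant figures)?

bronze, n = 0.392

Converting E to GPa, α to ×10⁻⁶/K, σ_y to MPa, then σ and n for each:
  titanium alloy: E = 119.8, α = 8.95, σ_y = 1030 → σ = 275 MPa, n = 3.75
  maraging steel: E = 190.0, α = 10.4, σ_y = 1480 → σ = 506 MPa, n = 2.93
  bronze: E = 117.6, α = 17.2, σ_y = 203.0 → σ = 518 MPa, n = 0.392
Smallest n: bronze with n = 0.392.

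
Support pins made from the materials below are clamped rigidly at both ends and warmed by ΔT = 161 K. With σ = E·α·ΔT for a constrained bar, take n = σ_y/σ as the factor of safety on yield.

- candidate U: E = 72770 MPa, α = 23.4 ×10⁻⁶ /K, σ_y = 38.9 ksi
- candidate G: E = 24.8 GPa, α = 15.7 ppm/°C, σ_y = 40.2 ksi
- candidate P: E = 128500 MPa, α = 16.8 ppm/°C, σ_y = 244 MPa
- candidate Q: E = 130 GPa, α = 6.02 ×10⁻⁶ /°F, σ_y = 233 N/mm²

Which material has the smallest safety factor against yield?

candidate P

Per material, after unit conversion:
  candidate U: E = 72.77, α = 23.4, σ_y = 268.2 → σ = 274 MPa, n = 0.978
  candidate G: E = 24.80, α = 15.7, σ_y = 277.2 → σ = 62.7 MPa, n = 4.42
  candidate P: E = 128.5, α = 16.8, σ_y = 244.0 → σ = 348 MPa, n = 0.702
  candidate Q: E = 130.0, α = 10.8, σ_y = 233.0 → σ = 227 MPa, n = 1.03
The minimum is candidate P at n = 0.702.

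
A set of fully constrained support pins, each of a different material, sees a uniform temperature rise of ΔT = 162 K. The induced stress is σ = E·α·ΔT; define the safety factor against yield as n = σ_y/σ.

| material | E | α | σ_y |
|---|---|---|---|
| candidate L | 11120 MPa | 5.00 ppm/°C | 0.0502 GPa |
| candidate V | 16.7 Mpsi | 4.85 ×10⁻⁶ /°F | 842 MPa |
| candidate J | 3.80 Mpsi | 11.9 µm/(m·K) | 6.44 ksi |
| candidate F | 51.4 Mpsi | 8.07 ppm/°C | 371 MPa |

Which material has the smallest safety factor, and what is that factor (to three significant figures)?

In consistent units (E in GPa, α in ×10⁻⁶/K, σ_y in MPa):
  candidate L: E = 11.12, α = 5.00, σ_y = 50.20 → σ = 9.01 MPa, n = 5.57
  candidate V: E = 115.1, α = 8.73, σ_y = 842.0 → σ = 163 MPa, n = 5.17
  candidate J: E = 26.20, α = 11.9, σ_y = 44.40 → σ = 50.5 MPa, n = 0.879
  candidate F: E = 354.4, α = 8.07, σ_y = 371.0 → σ = 463 MPa, n = 0.801
Candidate F has the lowest safety factor, n = 0.801.

candidate F, n = 0.801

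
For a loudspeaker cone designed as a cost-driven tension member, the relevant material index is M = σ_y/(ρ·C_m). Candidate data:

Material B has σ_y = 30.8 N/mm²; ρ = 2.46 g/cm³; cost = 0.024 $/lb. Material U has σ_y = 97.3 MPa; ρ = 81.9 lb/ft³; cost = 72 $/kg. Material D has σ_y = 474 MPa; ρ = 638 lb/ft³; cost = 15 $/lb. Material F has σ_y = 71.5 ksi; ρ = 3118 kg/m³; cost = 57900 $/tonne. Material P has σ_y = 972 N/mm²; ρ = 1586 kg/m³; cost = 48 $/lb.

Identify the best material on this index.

material B

In SI units:
  material B: σ_y = 30.80 MPa, ρ = 2460 kg/m³, cost = 0.05291 $/kg
  material U: σ_y = 97.30 MPa, ρ = 1312 kg/m³, cost = 72.00 $/kg
  material D: σ_y = 474.0 MPa, ρ = 10220 kg/m³, cost = 33.07 $/kg
  material F: σ_y = 493.0 MPa, ρ = 3118 kg/m³, cost = 57.90 $/kg
  material P: σ_y = 972.0 MPa, ρ = 1586 kg/m³, cost = 105.8 $/kg
  material B: M = 237 kN·m per $
  material P: M = 5.79 kN·m per $
  material F: M = 2.73 kN·m per $
  material D: M = 1.40 kN·m per $
  material U: M = 1.03 kN·m per $
The maximum is for material B.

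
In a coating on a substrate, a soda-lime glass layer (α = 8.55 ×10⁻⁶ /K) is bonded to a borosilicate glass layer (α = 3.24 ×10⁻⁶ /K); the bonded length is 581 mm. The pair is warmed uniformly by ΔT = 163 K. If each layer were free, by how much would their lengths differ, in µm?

Δα = |8.55 − 3.24|×10⁻⁶/K = 5.31×10⁻⁶/K.
ΔL_mismatch = Δα·L·ΔT = 5.31×10⁻⁶ × 581.0 mm × 163.0 K = 503 µm.

503 µm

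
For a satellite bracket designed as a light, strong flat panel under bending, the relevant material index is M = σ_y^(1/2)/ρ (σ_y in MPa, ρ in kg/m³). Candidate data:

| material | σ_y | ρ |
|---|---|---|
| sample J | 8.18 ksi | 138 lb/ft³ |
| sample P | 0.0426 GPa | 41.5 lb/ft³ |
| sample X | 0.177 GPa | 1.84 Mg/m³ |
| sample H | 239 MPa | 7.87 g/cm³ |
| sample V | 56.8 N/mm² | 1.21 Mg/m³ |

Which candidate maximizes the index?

After converting to SI:
  sample J: σ_y = 56.40 MPa, ρ = 2211 kg/m³
  sample P: σ_y = 42.60 MPa, ρ = 664.8 kg/m³
  sample X: σ_y = 177.0 MPa, ρ = 1840 kg/m³
  sample H: σ_y = 239.0 MPa, ρ = 7870 kg/m³
  sample V: σ_y = 56.80 MPa, ρ = 1210 kg/m³
  sample P: M = 9.82×10⁻³
  sample X: M = 7.23×10⁻³
  sample V: M = 6.23×10⁻³
  sample J: M = 3.40×10⁻³
  sample H: M = 1.96×10⁻³
The maximum is for sample P.

sample P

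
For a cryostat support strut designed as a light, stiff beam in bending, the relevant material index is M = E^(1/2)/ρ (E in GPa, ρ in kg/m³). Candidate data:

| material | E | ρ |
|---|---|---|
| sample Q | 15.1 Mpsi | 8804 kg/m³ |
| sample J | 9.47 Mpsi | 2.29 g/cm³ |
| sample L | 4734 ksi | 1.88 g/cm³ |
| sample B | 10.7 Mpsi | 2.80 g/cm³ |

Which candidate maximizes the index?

Convert each candidate to consistent units, then evaluate M:
  sample Q: E = 104.1 GPa, ρ = 8804 kg/m³
  sample J: E = 65.29 GPa, ρ = 2290 kg/m³
  sample L: E = 32.64 GPa, ρ = 1880 kg/m³
  sample B: E = 73.77 GPa, ρ = 2800 kg/m³
  sample J: M = 3.53×10⁻³
  sample B: M = 3.07×10⁻³
  sample L: M = 3.04×10⁻³
  sample Q: M = 1.16×10⁻³
The maximum is for sample J.

sample J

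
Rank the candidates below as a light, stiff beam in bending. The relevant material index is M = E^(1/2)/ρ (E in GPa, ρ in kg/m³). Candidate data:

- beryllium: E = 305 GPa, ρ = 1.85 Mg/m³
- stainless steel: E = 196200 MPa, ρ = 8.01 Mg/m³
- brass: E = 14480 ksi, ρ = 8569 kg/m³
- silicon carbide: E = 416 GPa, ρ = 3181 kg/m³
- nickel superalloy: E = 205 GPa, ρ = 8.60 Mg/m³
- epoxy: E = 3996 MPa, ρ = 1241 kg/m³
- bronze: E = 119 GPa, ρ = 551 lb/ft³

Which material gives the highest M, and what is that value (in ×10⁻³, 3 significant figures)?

Normalizing units and computing the index:
  beryllium: E = 305.0 GPa, ρ = 1850 kg/m³
  stainless steel: E = 196.2 GPa, ρ = 8010 kg/m³
  brass: E = 99.84 GPa, ρ = 8569 kg/m³
  silicon carbide: E = 416.0 GPa, ρ = 3181 kg/m³
  nickel superalloy: E = 205.0 GPa, ρ = 8600 kg/m³
  epoxy: E = 3.996 GPa, ρ = 1241 kg/m³
  bronze: E = 119.0 GPa, ρ = 8826 kg/m³
  beryllium: M = 9.44×10⁻³
  silicon carbide: M = 6.41×10⁻³
  stainless steel: M = 1.75×10⁻³
  nickel superalloy: M = 1.66×10⁻³
  epoxy: M = 1.61×10⁻³
  bronze: M = 1.24×10⁻³
  brass: M = 1.17×10⁻³
Beryllium has the largest M.

beryllium, M = 9.44×10⁻³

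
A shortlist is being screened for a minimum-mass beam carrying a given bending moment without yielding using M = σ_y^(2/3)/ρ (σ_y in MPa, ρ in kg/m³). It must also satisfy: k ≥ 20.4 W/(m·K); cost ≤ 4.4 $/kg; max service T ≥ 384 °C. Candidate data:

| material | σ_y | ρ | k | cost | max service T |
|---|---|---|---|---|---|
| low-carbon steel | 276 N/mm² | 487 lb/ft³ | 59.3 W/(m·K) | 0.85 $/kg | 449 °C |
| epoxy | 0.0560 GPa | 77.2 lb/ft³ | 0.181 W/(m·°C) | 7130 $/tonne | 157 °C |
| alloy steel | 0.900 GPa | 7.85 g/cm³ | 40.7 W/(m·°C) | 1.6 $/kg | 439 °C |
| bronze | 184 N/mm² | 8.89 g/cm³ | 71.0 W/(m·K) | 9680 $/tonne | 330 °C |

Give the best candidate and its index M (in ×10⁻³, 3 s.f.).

alloy steel, M = 11.9×10⁻³

Screen on constraints: k ≥ 20.4 W/(m·K); cost ≤ 4.4 $/kg; max service T ≥ 384 °C. Survivors: low-carbon steel, alloy steel.
In SI units:
  low-carbon steel: σ_y = 276.0 MPa, ρ = 7801 kg/m³
  alloy steel: σ_y = 900.0 MPa, ρ = 7850 kg/m³
  alloy steel: M = 11.9×10⁻³
  low-carbon steel: M = 5.43×10⁻³
Highest index: alloy steel.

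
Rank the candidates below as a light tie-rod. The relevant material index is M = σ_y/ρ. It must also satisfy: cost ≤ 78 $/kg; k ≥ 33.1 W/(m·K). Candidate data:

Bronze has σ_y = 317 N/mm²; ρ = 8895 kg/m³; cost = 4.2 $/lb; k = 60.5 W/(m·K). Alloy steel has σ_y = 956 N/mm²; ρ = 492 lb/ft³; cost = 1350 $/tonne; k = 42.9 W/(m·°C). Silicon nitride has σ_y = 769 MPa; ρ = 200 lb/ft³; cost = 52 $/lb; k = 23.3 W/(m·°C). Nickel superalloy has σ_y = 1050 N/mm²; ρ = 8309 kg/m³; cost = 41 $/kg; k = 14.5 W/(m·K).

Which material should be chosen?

Screen on constraints: cost ≤ 78 $/kg; k ≥ 33.1 W/(m·K). Survivors: bronze, alloy steel.
After converting to SI:
  bronze: σ_y = 317.0 MPa, ρ = 8895 kg/m³
  alloy steel: σ_y = 956.0 MPa, ρ = 7881 kg/m³
  alloy steel: M = 121 kN·m/kg
  bronze: M = 35.6 kN·m/kg
The maximum is for alloy steel.

alloy steel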